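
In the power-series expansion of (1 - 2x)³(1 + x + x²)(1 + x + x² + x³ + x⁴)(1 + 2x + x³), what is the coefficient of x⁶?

(1 - 2x)³ has coefficients 1,-6,12,-8 for degrees 0…3.
(1 + x + x²) has coefficients 1,1,1,0,0,0,0 for degrees 0…6.
Multiplying by (1 + x + x² + x³ + x⁴) gives running coefficients 1,2,3,3,3,2,1 for degrees 0…6.
Finally multiplying by (1 + 2x + x³), the product of all factors after the first has coefficients 1,4,7,10,11,11,8 for degrees 0…6.
[x⁶] = 1·8 − 6·11 + 12·11 − 8·10 = -6.

-6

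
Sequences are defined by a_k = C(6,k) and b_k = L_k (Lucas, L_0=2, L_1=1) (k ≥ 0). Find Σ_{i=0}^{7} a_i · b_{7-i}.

The convolution is the t^7 coefficient of A(t)B(t).
Σ = 1·29 + 6·18 + 15·11 + 20·7 + 15·4 + 6·3 + 1·1 + 0·2 = 521.

521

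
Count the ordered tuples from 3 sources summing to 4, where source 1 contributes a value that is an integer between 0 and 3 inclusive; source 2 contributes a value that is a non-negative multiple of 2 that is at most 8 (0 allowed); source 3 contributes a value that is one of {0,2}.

4

The generating function for the choices is (1 + x + x^2 + x^3)·(1 + x^2 + x^4 + x^6 + x^8)·(1 + x^2); the count is [x^4].
(1 + x + x^2 + x^3) has coefficients 1,1,1,1 for degrees 0…3.
(1 + x^2 + x^4 + x^6 + x^8) has coefficients 1,0,1,0,1 for degrees 0…4.
Finally multiplying by (1 + x^2), the product of all factors after the first has coefficients 1,0,2,0,2 for degrees 0…4.
[x^4] = 1·2 + 1·0 + 1·2 + 1·0 = 4.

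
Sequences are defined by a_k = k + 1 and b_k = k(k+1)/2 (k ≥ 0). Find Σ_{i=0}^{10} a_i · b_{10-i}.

The convolution is the t^10 coefficient of A(t)B(t).
Σ = 1·55 + 2·45 + 3·36 + 4·28 + 5·21 + 6·15 + 7·10 + 8·6 + 9·3 + 10·1 + 11·0 = 715.

715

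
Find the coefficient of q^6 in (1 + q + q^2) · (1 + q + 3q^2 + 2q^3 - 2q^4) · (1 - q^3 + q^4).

-3

(1 + q + q^2) has coefficients 1,1,1 for degrees 0…2.
(1 + q + 3q^2 + 2q^3 - 2q^4) has coefficients 1,1,3,2,-2,0,0 for degrees 0…6.
Finally multiplying by (1 - q^3 + q^4), the product of all factors after the first has coefficients 1,1,3,1,-2,-2,1 for degrees 0…6.
[q^6] = 1·1 + 1·(-2) + 1·(-2) = -3.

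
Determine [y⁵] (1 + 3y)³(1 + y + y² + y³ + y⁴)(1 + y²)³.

285

(1 + 3y)³ has coefficients 1,9,27,27 for degrees 0…3.
(1 + y + y² + y³ + y⁴) has coefficients 1,1,1,1,1,0 for degrees 0…5.
Finally multiplying by (1 + y²)³, the product of all factors after the first has coefficients 1,1,4,4,7,6 for degrees 0…5.
[y⁵] = 1·6 + 9·7 + 27·4 + 27·4 = 285.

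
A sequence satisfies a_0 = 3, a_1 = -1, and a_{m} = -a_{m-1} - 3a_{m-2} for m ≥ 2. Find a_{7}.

131

The ordinary generating function has denominator 1 + x + 3x^2.
Iterating the recurrence: a_0,…,a_{7} = 3, -1, -8, 11, 13, -46, 7, 131.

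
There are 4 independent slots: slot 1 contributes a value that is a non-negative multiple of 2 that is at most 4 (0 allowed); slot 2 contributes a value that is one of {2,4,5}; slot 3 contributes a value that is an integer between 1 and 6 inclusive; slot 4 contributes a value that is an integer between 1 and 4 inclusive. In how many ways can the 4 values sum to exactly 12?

The generating function for the choices is (1 + y^2 + y^4)·(y^2 + y^4 + y^5)·(y + y^2 + y^3 + y^4 + y^5 + y^6)·(y + y^2 + y^3 + y^4); the count is [y^12].
(1 + y^2 + y^4) has coefficients 1,0,1,0,1 for degrees 0…4.
(y^2 + y^4 + y^5) has coefficients 0,0,1,0,1,1,0,0,0,0,0,0,0 for degrees 0…12.
Multiplying by (y + y^2 + y^3 + y^4 + y^5 + y^6) gives running coefficients 0,0,0,1,1,2,3,3,3,2,2,1,0 for degrees 0…12.
Finally multiplying by (y + y^2 + y^3 + y^4), the product of all factors after the first has coefficients 0,0,0,0,1,2,4,7,9,11,11,10,8 for degrees 0…12.
[y^12] = 1·8 + 1·11 + 1·9 = 28.

28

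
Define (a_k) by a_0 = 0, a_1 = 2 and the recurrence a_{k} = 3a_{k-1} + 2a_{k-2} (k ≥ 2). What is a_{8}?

The ordinary generating function has denominator 1 - 3z - 2z^2.
Iterating the recurrence: a_0,…,a_{8} = 0, 2, 6, 22, 78, 278, 990, 3526, 12558.

12558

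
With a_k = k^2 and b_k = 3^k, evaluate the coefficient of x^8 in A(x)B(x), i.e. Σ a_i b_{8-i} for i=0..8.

9796

Write out a_i and b_{8-i} for i = 0,…,8 and sum the products.
Σ = 0·6561 + 1·2187 + 4·729 + 9·243 + 16·81 + 25·27 + 36·9 + 49·3 + 64·1 = 9796.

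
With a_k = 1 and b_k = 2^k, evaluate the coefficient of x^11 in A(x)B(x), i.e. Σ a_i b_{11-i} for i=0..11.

Write out a_i and b_{11-i} for i = 0,…,11 and sum the products.
Σ = 1·2048 + 1·1024 + 1·512 + 1·256 + 1·128 + 1·64 + 1·32 + 1·16 + 1·8 + 1·4 + 1·2 + 1·1 = 4095.

4095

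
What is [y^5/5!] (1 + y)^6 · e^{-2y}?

-32

The EGF product rule gives c_5 = Σ_{k_1+k_2=5} C(5; k_1,k_2) · ∏ g_i(k_i), where (1+y)^6 gives the falling factorial (6)_k; e^{-2y} gives (-2)^k.
g_1(k) for k = 0…5: 1, 6, 30, 120, 360, 720.
g_2(k) for k = 0…5: 1, -2, 4, -8, 16, -32.
c_5 = Σ_k C(5,k)·g_1(k)·g_2(5−k) = 1·1·(-32) + 5·6·16 + 10·30·(-8) + 10·120·4 + 5·360·(-2) + 1·720·1 = −32 + 480 − 2400 + 4800 − 3600 + 720 = -32.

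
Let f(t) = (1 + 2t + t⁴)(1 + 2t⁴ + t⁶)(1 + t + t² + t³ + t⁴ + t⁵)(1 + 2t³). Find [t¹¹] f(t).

30

(1 + 2t + t⁴) has coefficients 1,2,0,0,1 for degrees 0…4.
(1 + 2t⁴ + t⁶) has coefficients 1,0,0,0,2,0,1,0,0,0,0,0 for degrees 0…11.
Multiplying by (1 + t + t² + t³ + t⁴ + t⁵) gives running coefficients 1,1,1,1,3,3,3,3,3,3,1,1 for degrees 0…11.
Finally multiplying by (1 + 2t³), the product of all factors after the first has coefficients 1,1,1,3,5,5,5,9,9,9,7,7 for degrees 0…11.
[t¹¹] = 1·7 + 2·7 + 1·9 = 30.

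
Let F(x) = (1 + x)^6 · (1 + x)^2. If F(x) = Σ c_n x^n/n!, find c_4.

The EGF product rule gives c_4 = Σ_{k_1+k_2=4} C(4; k_1,k_2) · ∏ g_i(k_i), where (1+x)^6 gives the falling factorial (6)_k; (1+x)^2 gives the falling factorial (2)_k.
g_1(k) for k = 0…4: 1, 6, 30, 120, 360.
g_2(k) for k = 0…4: 1, 2, 2, 0, 0.
c_4 = Σ_k C(4,k)·g_1(k)·g_2(4−k) = 6·30·2 + 4·120·2 + 1·360·1 = 360 + 960 + 360 = 1680.

1680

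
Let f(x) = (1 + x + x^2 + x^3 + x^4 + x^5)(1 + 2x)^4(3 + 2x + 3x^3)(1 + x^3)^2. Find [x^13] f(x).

(1 + x + x^2 + x^3 + x^4 + x^5) has coefficients 1,1,1,1,1,1 for degrees 0…5.
(1 + 2x)^4 has coefficients 1,8,24,32,16,0,0,0,0,0,0,0,0,0 for degrees 0…13.
Multiplying by (3 + 2x + 3x^3) gives running coefficients 3,26,88,147,136,104,96,48,0,0,0,0,0,0 for degrees 0…13.
Finally multiplying by (1 + x^3)^2, the product of all factors after the first has coefficients 3,26,88,153,188,280,393,346,296,339,232,104,96,48 for degrees 0…13.
[x^13] = 1·48 + 1·96 + 1·104 + 1·232 + 1·339 + 1·296 = 1115.

1115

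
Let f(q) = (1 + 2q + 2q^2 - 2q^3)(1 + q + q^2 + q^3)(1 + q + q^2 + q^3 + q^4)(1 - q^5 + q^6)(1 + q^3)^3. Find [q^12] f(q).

20

(1 + 2q + 2q^2 - 2q^3) has coefficients 1,2,2,-2 for degrees 0…3.
(1 + q + q^2 + q^3) has coefficients 1,1,1,1,0,0,0,0,0,0,0,0,0 for degrees 0…12.
Multiplying by (1 + q + q^2 + q^3 + q^4) gives running coefficients 1,2,3,4,4,3,2,1,0,0,0,0,0 for degrees 0…12.
Multiplying by (1 - q^5 + q^6) gives running coefficients 1,2,3,4,4,2,1,0,-1,0,1,1,1 for degrees 0…12.
Finally multiplying by (1 + q^3)^3, the product of all factors after the first has coefficients 1,2,3,7,10,11,16,18,14,16,15,7,8 for degrees 0…12.
[q^12] = 1·8 + 2·7 + 2·15 − 2·16 = 20.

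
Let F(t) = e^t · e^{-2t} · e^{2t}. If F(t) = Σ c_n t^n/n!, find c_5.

1

The EGF product rule gives c_5 = Σ_{k_1+k_2+k_3=5} C(5; k_1,k_2,k_3) · ∏ g_i(k_i), where e^t gives (1)^k; e^{-2t} gives (-2)^k; e^{2t} gives (2)^k.
g_1(k) for k = 0…5: 1, 1, 1, 1, 1, 1.
g_2(k) for k = 0…5: 1, -2, 4, -8, 16, -32.
g_3(k) for k = 0…5: 1, 2, 4, 8, 16, 32.
First combine the last two factors: h(k) = Σ_j C(k,j)·g_2(j)·g_3(k−j) for k = 0…5: 1, 0, 0, 0, 0, 0.
c_5 = Σ_k C(5,k)·g_1(k)·h(5−k) = 1·1·1 = 1.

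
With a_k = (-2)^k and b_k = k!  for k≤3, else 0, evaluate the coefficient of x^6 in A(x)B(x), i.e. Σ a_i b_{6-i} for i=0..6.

This is [x^6] in the product of the two ordinary generating functions.
Σ = 1·0 − 2·0 + 4·0 − 8·6 + 16·2 − 32·1 + 64·1 = 16.

16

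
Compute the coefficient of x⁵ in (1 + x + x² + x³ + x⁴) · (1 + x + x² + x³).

3

(1 + x + x² + x³ + x⁴) has coefficients 1,1,1,1,1 for degrees 0…4.
(1 + x + x² + x³) has coefficients 1,1,1,1,0,0 for degrees 0…5.
[x⁵] = 1·0 + 1·0 + 1·1 + 1·1 + 1·1 = 3.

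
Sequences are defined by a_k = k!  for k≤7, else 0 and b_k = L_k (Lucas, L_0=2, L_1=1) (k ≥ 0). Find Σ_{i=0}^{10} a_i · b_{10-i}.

Write out a_i and b_{10-i} for i = 0,…,10 and sum the products.
Σ = 1·123 + 1·76 + 2·47 + 6·29 + 24·18 + 120·11 + 720·7 + 5040·4 + 0·3 + 0·1 + 0·2 = 27419.

27419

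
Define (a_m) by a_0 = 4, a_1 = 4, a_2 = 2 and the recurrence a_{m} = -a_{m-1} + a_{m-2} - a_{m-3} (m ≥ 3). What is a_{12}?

The ordinary generating function has denominator 1 + y - y^2 + y^3.
Iterating the recurrence: a_0,…,a_{12} = 4, 4, 2, -2, 0, -4, 6, -10, 20, -36, 66, -122, 224.

224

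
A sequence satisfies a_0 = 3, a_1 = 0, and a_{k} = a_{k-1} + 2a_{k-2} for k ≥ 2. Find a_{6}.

The ordinary generating function has denominator 1 - x - 2x^2.
Iterating the recurrence: a_0,…,a_{6} = 3, 0, 6, 6, 18, 30, 66.

66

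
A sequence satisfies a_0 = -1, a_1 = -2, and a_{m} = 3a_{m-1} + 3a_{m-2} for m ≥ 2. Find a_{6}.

The ordinary generating function has denominator 1 - 3q - 3q^2.
Iterating the recurrence: a_0,…,a_{6} = -1, -2, -9, -33, -126, -477, -1809.

-1809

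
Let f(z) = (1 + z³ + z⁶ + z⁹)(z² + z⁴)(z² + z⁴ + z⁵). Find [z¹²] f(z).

(1 + z³ + z⁶ + z⁹) has coefficients 1,0,0,1,0,0,1,0,0,1 for degrees 0…9.
(z² + z⁴) has coefficients 0,0,1,0,1,0,0,0,0,0,0,0,0 for degrees 0…12.
Finally multiplying by (z² + z⁴ + z⁵), the product of all factors after the first has coefficients 0,0,0,0,1,0,2,1,1,1,0,0,0 for degrees 0…12.
[z¹²] = 1·0 + 1·1 + 1·2 + 1·0 = 3.

3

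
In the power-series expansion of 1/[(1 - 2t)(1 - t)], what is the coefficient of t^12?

Partial fractions give a closed form: a_n = (2)·2^n + (-1)·1^n.
At n = 12: a_12 = 8191.

8191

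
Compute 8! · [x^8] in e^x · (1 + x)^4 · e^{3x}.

3772416

The EGF product rule gives c_8 = Σ_{k_1+k_2+k_3=8} C(8; k_1,k_2,k_3) · ∏ g_i(k_i), where e^x gives (1)^k; (1+x)^4 gives the falling factorial (4)_k; e^{3x} gives (3)^k.
g_1(k) for k = 0…8: 1, 1, 1, 1, 1, 1, 1, 1, 1.
g_2(k) for k = 0…8: 1, 4, 12, 24, 24, 0, 0, 0, 0.
g_3(k) for k = 0…8: 1, 3, 9, 27, 81, 243, 729, 2187, 6561.
First combine the last two factors: h(k) = Σ_j C(k,j)·g_2(j)·g_3(k−j) for k = 0…8: 1, 7, 45, 267, 1473, 7623, 37341, 174555, 784161.
c_8 = Σ_k C(8,k)·g_1(k)·h(8−k) = 1·1·784161 + 8·1·174555 + 28·1·37341 + 56·1·7623 + 70·1·1473 + 56·1·267 + 28·1·45 + 8·1·7 + 1·1·1 = 784161 + 1396440 + 1045548 + 426888 + 103110 + 14952 + 1260 + 56 + 1 = 3772416.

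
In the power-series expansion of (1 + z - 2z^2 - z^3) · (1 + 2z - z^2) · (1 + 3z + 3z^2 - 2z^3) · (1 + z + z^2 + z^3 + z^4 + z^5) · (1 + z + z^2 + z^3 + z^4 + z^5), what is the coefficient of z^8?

(1 + z - 2z^2 - z^3) has coefficients 1,1,-2,-1 for degrees 0…3.
(1 + 2z - z^2) has coefficients 1,2,-1,0,0,0,0,0,0 for degrees 0…8.
Multiplying by (1 + 3z + 3z^2 - 2z^3) gives running coefficients 1,5,8,1,-7,2,0,0,0 for degrees 0…8.
Multiplying by (1 + z + z^2 + z^3 + z^4 + z^5) gives running coefficients 1,6,14,15,8,10,9,4,-4 for degrees 0…8.
Finally multiplying by (1 + z + z^2 + z^3 + z^4 + z^5), the product of all factors after the first has coefficients 1,7,21,36,44,54,62,60,42 for degrees 0…8.
[z^8] = 1·42 + 1·60 − 2·62 − 1·54 = -76.

-76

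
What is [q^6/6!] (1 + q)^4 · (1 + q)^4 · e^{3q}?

629793

The EGF product rule gives c_6 = Σ_{k_1+k_2+k_3=6} C(6; k_1,k_2,k_3) · ∏ g_i(k_i), where (1+q)^4 gives the falling factorial (4)_k; (1+q)^4 gives the falling factorial (4)_k; e^{3q} gives (3)^k.
g_1(k) for k = 0…6: 1, 4, 12, 24, 24, 0, 0.
g_2(k) for k = 0…6: 1, 4, 12, 24, 24, 0, 0.
g_3(k) for k = 0…6: 1, 3, 9, 27, 81, 243, 729.
First combine the last two factors: h(k) = Σ_j C(k,j)·g_2(j)·g_3(k−j) for k = 0…6: 1, 7, 45, 267, 1473, 7623, 37341.
c_6 = Σ_k C(6,k)·g_1(k)·h(6−k) = 1·1·37341 + 6·4·7623 + 15·12·1473 + 20·24·267 + 15·24·45 = 37341 + 182952 + 265140 + 128160 + 16200 = 629793.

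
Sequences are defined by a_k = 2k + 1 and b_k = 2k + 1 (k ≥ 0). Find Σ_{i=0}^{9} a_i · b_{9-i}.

670

This is [x^9] in the product of the two ordinary generating functions.
Σ = 1·19 + 3·17 + 5·15 + 7·13 + 9·11 + 11·9 + 13·7 + 15·5 + 17·3 + 19·1 = 670.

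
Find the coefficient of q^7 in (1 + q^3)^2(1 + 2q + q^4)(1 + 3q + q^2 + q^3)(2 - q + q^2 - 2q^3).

(1 + q^3)^2 has coefficients 1,0,0,2,0,0,1 for degrees 0…6.
(1 + 2q + q^4) has coefficients 1,2,0,0,1,0,0,0 for degrees 0…7.
Multiplying by (1 + 3q + q^2 + q^3) gives running coefficients 1,5,7,3,3,3,1,1 for degrees 0…7.
Finally multiplying by (2 - q + q^2 - 2q^3), the product of all factors after the first has coefficients 2,9,10,2,0,-8,-4,-2 for degrees 0…7.
[q^7] = 1·(-2) + 2·0 + 1·9 = 7.

7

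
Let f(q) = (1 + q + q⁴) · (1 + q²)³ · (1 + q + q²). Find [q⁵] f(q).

10

(1 + q + q⁴) has coefficients 1,1,0,0,1 for degrees 0…4.
(1 + q²)³ has coefficients 1,0,3,0,3,0 for degrees 0…5.
Finally multiplying by (1 + q + q²), the product of all factors after the first has coefficients 1,1,4,3,6,3 for degrees 0…5.
[q⁵] = 1·3 + 1·6 + 1·1 = 10.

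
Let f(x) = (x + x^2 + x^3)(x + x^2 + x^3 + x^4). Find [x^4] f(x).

(x + x^2 + x^3) has coefficients 0,1,1,1 for degrees 0…3.
(x + x^2 + x^3 + x^4) has coefficients 0,1,1,1,1 for degrees 0…4.
[x^4] = 1·1 + 1·1 + 1·1 = 3.

3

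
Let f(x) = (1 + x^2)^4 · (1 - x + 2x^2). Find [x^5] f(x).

(1 + x^2)^4 has coefficients 1,0,4,0,6,0 for degrees 0…5.
(1 - x + 2x^2) has coefficients 1,-1,2,0,0,0 for degrees 0…5.
[x^5] = 1·0 + 4·0 + 6·(-1) = -6.

-6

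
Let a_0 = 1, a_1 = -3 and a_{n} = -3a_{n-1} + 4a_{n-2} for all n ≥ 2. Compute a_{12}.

The ordinary generating function has denominator 1 + 3q - 4q^2.
Iterating the recurrence: a_0,…,a_{12} = 1, -3, 13, -51, 205, -819, 3277, -13107, 52429, -209715, 838861, -3355443, 13421773.

13421773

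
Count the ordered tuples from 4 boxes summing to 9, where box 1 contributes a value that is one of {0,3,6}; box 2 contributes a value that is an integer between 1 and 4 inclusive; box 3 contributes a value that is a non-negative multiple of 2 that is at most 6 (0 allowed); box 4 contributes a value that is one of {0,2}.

10

The generating function for the choices is (1 + q^3 + q^6)·(q + q^2 + q^3 + q^4)·(1 + q^2 + q^4 + q^6)·(1 + q^2); the count is [q^9].
(1 + q^3 + q^6) has coefficients 1,0,0,1,0,0,1 for degrees 0…6.
(q + q^2 + q^3 + q^4) has coefficients 0,1,1,1,1,0,0,0,0,0 for degrees 0…9.
Multiplying by (1 + q^2 + q^4 + q^6) gives running coefficients 0,1,1,2,2,2,2,2,2,1 for degrees 0…9.
Finally multiplying by (1 + q^2), the product of all factors after the first has coefficients 0,1,1,3,3,4,4,4,4,3 for degrees 0…9.
[q^9] = 1·3 + 1·4 + 1·3 = 10.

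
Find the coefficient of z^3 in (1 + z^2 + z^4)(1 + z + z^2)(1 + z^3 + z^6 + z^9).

2

(1 + z^2 + z^4) has coefficients 1,0,1,0 for degrees 0…3.
(1 + z + z^2) has coefficients 1,1,1,0 for degrees 0…3.
Finally multiplying by (1 + z^3 + z^6 + z^9), the product of all factors after the first has coefficients 1,1,1,1 for degrees 0…3.
[z^3] = 1·1 + 1·1 = 2.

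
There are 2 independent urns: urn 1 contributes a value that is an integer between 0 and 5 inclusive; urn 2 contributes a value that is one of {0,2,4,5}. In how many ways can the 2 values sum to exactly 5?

The generating function for the choices is (1 + z + z² + z³ + z⁴ + z⁵)·(1 + z² + z⁴ + z⁵); the count is [z⁵].
(1 + z + z² + z³ + z⁴ + z⁵) has coefficients 1,1,1,1,1,1 for degrees 0…5.
(1 + z² + z⁴ + z⁵) has coefficients 1,0,1,0,1,1 for degrees 0…5.
[z⁵] = 1·1 + 1·1 + 1·0 + 1·1 + 1·0 + 1·1 = 4.

4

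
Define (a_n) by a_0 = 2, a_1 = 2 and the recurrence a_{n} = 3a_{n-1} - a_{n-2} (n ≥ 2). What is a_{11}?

The ordinary generating function has denominator 1 - 3x + x^2.
Iterating the recurrence: a_0,…,a_{11} = 2, 2, 4, 10, 26, 68, 178, 466, 1220, 3194, 8362, 21892.

21892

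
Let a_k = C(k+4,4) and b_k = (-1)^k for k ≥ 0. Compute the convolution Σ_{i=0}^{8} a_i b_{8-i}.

295

The convolution is the x^8 coefficient of A(x)B(x).
Σ = 1·1 + 5·(-1) + 15·1 + 35·(-1) + 70·1 + 126·(-1) + 210·1 + 330·(-1) + 495·1 = 295.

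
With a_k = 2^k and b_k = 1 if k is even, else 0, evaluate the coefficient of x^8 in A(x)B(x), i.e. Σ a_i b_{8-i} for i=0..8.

341

The convolution is the t^8 coefficient of A(t)B(t).
Σ = 1·1 + 2·0 + 4·1 + 8·0 + 16·1 + 32·0 + 64·1 + 128·0 + 256·1 = 341.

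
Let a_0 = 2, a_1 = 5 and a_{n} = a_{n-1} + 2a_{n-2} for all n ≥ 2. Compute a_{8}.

597

The ordinary generating function has denominator 1 - x - 2x^2.
Iterating the recurrence: a_0,…,a_{8} = 2, 5, 9, 19, 37, 75, 149, 299, 597.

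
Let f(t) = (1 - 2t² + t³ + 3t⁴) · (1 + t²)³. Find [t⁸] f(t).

7

(1 - 2t² + t³ + 3t⁴) has coefficients 1,0,-2,1,3 for degrees 0…4.
(1 + t²)³ has coefficients 1,0,3,0,3,0,1,0,0 for degrees 0…8.
[t⁸] = 1·0 − 2·1 + 1·0 + 3·3 = 7.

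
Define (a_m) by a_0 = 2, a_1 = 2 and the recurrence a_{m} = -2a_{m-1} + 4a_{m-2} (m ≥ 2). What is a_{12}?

The ordinary generating function has denominator 1 + 2z - 4z^2.
Iterating the recurrence: a_0,…,a_{12} = 2, 2, 4, 0, 16, -32, 128, -384, 1280, -4096, 13312, -43008, 139264.

139264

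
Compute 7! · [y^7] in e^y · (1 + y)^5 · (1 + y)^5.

The EGF product rule gives c_7 = Σ_{k_1+k_2+k_3=7} C(7; k_1,k_2,k_3) · ∏ g_i(k_i), where e^y gives (1)^k; (1+y)^5 gives the falling factorial (5)_k; (1+y)^5 gives the falling factorial (5)_k.
g_1(k) for k = 0…7: 1, 1, 1, 1, 1, 1, 1, 1.
g_2(k) for k = 0…7: 1, 5, 20, 60, 120, 120, 0, 0.
g_3(k) for k = 0…7: 1, 5, 20, 60, 120, 120, 0, 0.
First combine the last two factors: h(k) = Σ_j C(k,j)·g_2(j)·g_3(k−j) for k = 0…7: 1, 10, 90, 720, 5040, 30240, 151200, 604800.
c_7 = Σ_k C(7,k)·g_1(k)·h(7−k) = 1·1·604800 + 7·1·151200 + 21·1·30240 + 35·1·5040 + 35·1·720 + 21·1·90 + 7·1·10 + 1·1·1 = 604800 + 1058400 + 635040 + 176400 + 25200 + 1890 + 70 + 1 = 2501801.

2501801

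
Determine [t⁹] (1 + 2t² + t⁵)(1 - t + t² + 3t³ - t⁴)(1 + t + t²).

(1 + 2t² + t⁵) has coefficients 1,0,2,0,0,1 for degrees 0…5.
(1 - t + t² + 3t³ - t⁴) has coefficients 1,-1,1,3,-1,0,0,0,0,0 for degrees 0…9.
Finally multiplying by (1 + t + t²), the product of all factors after the first has coefficients 1,0,1,3,3,2,-1,0,0,0 for degrees 0…9.
[t⁹] = 1·0 + 2·0 + 1·3 = 3.

3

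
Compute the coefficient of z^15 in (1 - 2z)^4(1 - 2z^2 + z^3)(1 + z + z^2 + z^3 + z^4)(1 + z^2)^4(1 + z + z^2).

235

(1 - 2z)^4 has coefficients 1,-8,24,-32,16 for degrees 0…4.
(1 - 2z^2 + z^3) has coefficients 1,0,-2,1,0,0,0,0,0,0,0,0,0,0,0,0 for degrees 0…15.
Multiplying by (1 + z + z^2 + z^3 + z^4) gives running coefficients 1,1,-1,0,0,-1,-1,1,0,0,0,0,0,0,0,0 for degrees 0…15.
Multiplying by (1 + z^2)^4 gives running coefficients 1,1,3,4,2,5,-3,1,-7,-1,-7,2,-4,3,-1,1 for degrees 0…15.
Finally multiplying by (1 + z + z^2), the product of all factors after the first has coefficients 1,2,5,8,9,11,4,3,-9,-7,-15,-6,-9,1,-2,3 for degrees 0…15.
[z^15] = 1·3 − 8·(-2) + 24·1 − 32·(-9) + 16·(-6) = 235.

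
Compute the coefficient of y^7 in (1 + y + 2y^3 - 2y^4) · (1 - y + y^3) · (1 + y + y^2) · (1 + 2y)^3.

24

(1 + y + 2y^3 - 2y^4) has coefficients 1,1,0,2,-2 for degrees 0…4.
(1 - y + y^3) has coefficients 1,-1,0,1,0,0,0,0 for degrees 0…7.
Multiplying by (1 + y + y^2) gives running coefficients 1,0,0,0,1,1,0,0 for degrees 0…7.
Finally multiplying by (1 + 2y)^3, the product of all factors after the first has coefficients 1,6,12,8,1,7,18,20 for degrees 0…7.
[y^7] = 1·20 + 1·18 + 2·1 − 2·8 = 24.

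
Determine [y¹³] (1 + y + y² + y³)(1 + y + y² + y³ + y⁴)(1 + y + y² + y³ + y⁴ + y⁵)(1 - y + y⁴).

(1 + y + y² + y³) has coefficients 1,1,1,1 for degrees 0…3.
(1 + y + y² + y³ + y⁴) has coefficients 1,1,1,1,1,0,0,0,0,0,0,0,0,0 for degrees 0…13.
Multiplying by (1 + y + y² + y³ + y⁴ + y⁵) gives running coefficients 1,2,3,4,5,5,4,3,2,1,0,0,0,0 for degrees 0…13.
Finally multiplying by (1 - y + y⁴), the product of all factors after the first has coefficients 1,1,1,1,2,2,2,3,4,4,3,3,2,1 for degrees 0…13.
[y¹³] = 1·1 + 1·2 + 1·3 + 1·3 = 9.

9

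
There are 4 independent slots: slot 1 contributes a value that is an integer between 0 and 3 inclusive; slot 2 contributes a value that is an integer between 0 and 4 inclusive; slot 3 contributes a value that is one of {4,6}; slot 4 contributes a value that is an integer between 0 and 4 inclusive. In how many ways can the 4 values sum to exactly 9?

26

The generating function for the choices is (1 + t + t^2 + t^3)·(1 + t + t^2 + t^3 + t^4)·(t^4 + t^6)·(1 + t + t^2 + t^3 + t^4); the count is [t^9].
(1 + t + t^2 + t^3) has coefficients 1,1,1,1 for degrees 0…3.
(1 + t + t^2 + t^3 + t^4) has coefficients 1,1,1,1,1,0,0,0,0,0 for degrees 0…9.
Multiplying by (t^4 + t^6) gives running coefficients 0,0,0,0,1,1,2,2,2,1 for degrees 0…9.
Finally multiplying by (1 + t + t^2 + t^3 + t^4), the product of all factors after the first has coefficients 0,0,0,0,1,2,4,6,8,8 for degrees 0…9.
[t^9] = 1·8 + 1·8 + 1·6 + 1·4 = 26.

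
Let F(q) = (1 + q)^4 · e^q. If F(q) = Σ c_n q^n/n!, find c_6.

1045

The EGF product rule gives c_6 = Σ_{k_1+k_2=6} C(6; k_1,k_2) · ∏ g_i(k_i), where (1+q)^4 gives the falling factorial (4)_k; e^q gives (1)^k.
g_1(k) for k = 0…6: 1, 4, 12, 24, 24, 0, 0.
g_2(k) for k = 0…6: 1, 1, 1, 1, 1, 1, 1.
c_6 = Σ_k C(6,k)·g_1(k)·g_2(6−k) = 1·1·1 + 6·4·1 + 15·12·1 + 20·24·1 + 15·24·1 = 1 + 24 + 180 + 480 + 360 = 1045.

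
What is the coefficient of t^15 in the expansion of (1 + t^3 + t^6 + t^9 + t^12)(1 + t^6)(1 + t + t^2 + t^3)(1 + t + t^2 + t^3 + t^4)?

13

(1 + t^3 + t^6 + t^9 + t^12) has coefficients 1,0,0,1,0,0,1,0,0,1,0,0,1 for degrees 0…12.
(1 + t^6) has coefficients 1,0,0,0,0,0,1,0,0,0,0,0,0,0,0,0 for degrees 0…15.
Multiplying by (1 + t + t^2 + t^3) gives running coefficients 1,1,1,1,0,0,1,1,1,1,0,0,0,0,0,0 for degrees 0…15.
Finally multiplying by (1 + t + t^2 + t^3 + t^4), the product of all factors after the first has coefficients 1,2,3,4,4,3,3,3,3,4,4,3,2,1,0,0 for degrees 0…15.
[t^15] = 1·0 + 1·2 + 1·4 + 1·3 + 1·4 = 13.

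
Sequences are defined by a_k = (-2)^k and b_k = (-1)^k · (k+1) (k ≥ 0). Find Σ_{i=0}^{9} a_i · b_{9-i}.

This is [x^9] in the product of the two ordinary generating functions.
Σ = 1·(-10) − 2·9 + 4·(-8) − 8·7 + 16·(-6) − 32·5 + 64·(-4) − 128·3 + 256·(-2) − 512·1 = -2036.

-2036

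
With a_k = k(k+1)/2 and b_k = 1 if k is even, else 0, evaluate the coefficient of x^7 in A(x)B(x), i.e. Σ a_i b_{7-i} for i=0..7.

50

Write out a_i and b_{7-i} for i = 0,…,7 and sum the products.
Σ = 0·0 + 1·1 + 3·0 + 6·1 + 10·0 + 15·1 + 21·0 + 28·1 = 50.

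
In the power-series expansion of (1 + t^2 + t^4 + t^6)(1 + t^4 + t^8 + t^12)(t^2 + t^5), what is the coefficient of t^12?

(1 + t^2 + t^4 + t^6) has coefficients 1,0,1,0,1,0,1 for degrees 0…6.
(1 + t^4 + t^8 + t^12) has coefficients 1,0,0,0,1,0,0,0,1,0,0,0,1 for degrees 0…12.
Finally multiplying by (t^2 + t^5), the product of all factors after the first has coefficients 0,0,1,0,0,1,1,0,0,1,1,0,0 for degrees 0…12.
[t^12] = 1·0 + 1·1 + 1·0 + 1·1 = 2.

2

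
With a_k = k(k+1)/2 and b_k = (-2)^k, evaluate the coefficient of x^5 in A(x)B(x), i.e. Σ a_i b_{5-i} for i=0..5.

Write out a_i and b_{5-i} for i = 0,…,5 and sum the products.
Σ = 0·(-32) + 1·16 + 3·(-8) + 6·4 + 10·(-2) + 15·1 = 11.

11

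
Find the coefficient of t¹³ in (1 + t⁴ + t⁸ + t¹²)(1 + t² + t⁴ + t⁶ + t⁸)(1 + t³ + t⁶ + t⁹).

4

(1 + t⁴ + t⁸ + t¹²) has coefficients 1,0,0,0,1,0,0,0,1,0,0,0,1 for degrees 0…12.
(1 + t² + t⁴ + t⁶ + t⁸) has coefficients 1,0,1,0,1,0,1,0,1,0,0,0,0,0 for degrees 0…13.
Finally multiplying by (1 + t³ + t⁶ + t⁹), the product of all factors after the first has coefficients 1,0,1,1,1,1,2,1,2,2,1,2,1,1 for degrees 0…13.
[t¹³] = 1·1 + 1·2 + 1·1 + 1·0 = 4.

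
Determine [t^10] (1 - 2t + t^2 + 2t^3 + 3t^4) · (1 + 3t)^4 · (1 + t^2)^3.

(1 - 2t + t^2 + 2t^3 + 3t^4) has coefficients 1,-2,1,2,3 for degrees 0…4.
(1 + 3t)^4 has coefficients 1,12,54,108,81,0,0,0,0,0,0 for degrees 0…10.
Finally multiplying by (1 + t^2)^3, the product of all factors after the first has coefficients 1,12,57,144,246,360,406,336,297,108,81 for degrees 0…10.
[t^10] = 1·81 − 2·108 + 1·297 + 2·336 + 3·406 = 2052.

2052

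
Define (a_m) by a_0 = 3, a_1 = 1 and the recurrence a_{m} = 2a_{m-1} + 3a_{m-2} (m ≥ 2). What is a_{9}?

19681

The ordinary generating function has denominator 1 - 2t - 3t^2.
Iterating the recurrence: a_0,…,a_{9} = 3, 1, 11, 25, 83, 241, 731, 2185, 6563, 19681.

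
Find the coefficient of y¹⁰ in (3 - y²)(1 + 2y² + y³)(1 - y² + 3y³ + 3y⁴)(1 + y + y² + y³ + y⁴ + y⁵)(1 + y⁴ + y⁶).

(3 - y²) has coefficients 3,0,-1 for degrees 0…2.
(1 + 2y² + y³) has coefficients 1,0,2,1,0,0,0,0,0,0,0 for degrees 0…10.
Multiplying by (1 - y² + 3y³ + 3y⁴) gives running coefficients 1,0,1,4,1,5,9,3,0,0,0 for degrees 0…10.
Multiplying by (1 + y + y² + y³ + y⁴ + y⁵) gives running coefficients 1,1,2,6,7,12,20,23,22,18,17 for degrees 0…10.
Finally multiplying by (1 + y⁴ + y⁶), the product of all factors after the first has coefficients 1,1,2,6,8,13,23,30,31,36,44 for degrees 0…10.
[y¹⁰] = 3·44 − 1·31 = 101.

101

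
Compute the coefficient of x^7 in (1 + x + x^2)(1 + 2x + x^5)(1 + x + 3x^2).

5

(1 + x + x^2) has coefficients 1,1,1 for degrees 0…2.
(1 + 2x + x^5) has coefficients 1,2,0,0,0,1,0,0 for degrees 0…7.
Finally multiplying by (1 + x + 3x^2), the product of all factors after the first has coefficients 1,3,5,6,0,1,1,3 for degrees 0…7.
[x^7] = 1·3 + 1·1 + 1·1 = 5.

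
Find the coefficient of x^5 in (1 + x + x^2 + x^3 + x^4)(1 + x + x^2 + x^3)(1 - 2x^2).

-5

(1 + x + x^2 + x^3 + x^4) has coefficients 1,1,1,1,1 for degrees 0…4.
(1 + x + x^2 + x^3) has coefficients 1,1,1,1,0,0 for degrees 0…5.
Finally multiplying by (1 - 2x^2), the product of all factors after the first has coefficients 1,1,-1,-1,-2,-2 for degrees 0…5.
[x^5] = 1·(-2) + 1·(-2) + 1·(-1) + 1·(-1) + 1·1 = -5.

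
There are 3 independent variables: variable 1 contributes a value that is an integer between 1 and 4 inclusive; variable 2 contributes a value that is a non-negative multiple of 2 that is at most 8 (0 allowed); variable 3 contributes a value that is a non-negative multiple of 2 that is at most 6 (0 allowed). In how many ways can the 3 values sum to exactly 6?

5

The generating function for the choices is (z + z^2 + z^3 + z^4)·(1 + z^2 + z^4 + z^6 + z^8)·(1 + z^2 + z^4 + z^6); the count is [z^6].
(z + z^2 + z^3 + z^4) has coefficients 0,1,1,1,1 for degrees 0…4.
(1 + z^2 + z^4 + z^6 + z^8) has coefficients 1,0,1,0,1,0,1 for degrees 0…6.
Finally multiplying by (1 + z^2 + z^4 + z^6), the product of all factors after the first has coefficients 1,0,2,0,3,0,4 for degrees 0…6.
[z^6] = 1·0 + 1·3 + 1·0 + 1·2 = 5.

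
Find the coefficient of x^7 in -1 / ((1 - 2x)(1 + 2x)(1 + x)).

The denominator gives the recurrence a_n = −a_(n−1) + 4a_(n−2) + 4a_(n−3) for n ≥ 3; the numerator fixes a_0 = -1, a_1 = 1, a_2 = -5.
Iterating: -1, 1, -5, 5, -21, 21, -85, 85, so a_7 = 85.

85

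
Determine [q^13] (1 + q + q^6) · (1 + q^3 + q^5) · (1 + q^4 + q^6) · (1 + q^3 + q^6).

(1 + q + q^6) has coefficients 1,1,0,0,0,0,1 for degrees 0…6.
(1 + q^3 + q^5) has coefficients 1,0,0,1,0,1,0,0,0,0,0,0,0,0 for degrees 0…13.
Multiplying by (1 + q^4 + q^6) gives running coefficients 1,0,0,1,1,1,1,1,0,2,0,1,0,0 for degrees 0…13.
Finally multiplying by (1 + q^3 + q^6), the product of all factors after the first has coefficients 1,0,0,2,1,1,3,2,1,4,2,2,3,1 for degrees 0…13.
[q^13] = 1·1 + 1·3 + 1·2 = 6.

6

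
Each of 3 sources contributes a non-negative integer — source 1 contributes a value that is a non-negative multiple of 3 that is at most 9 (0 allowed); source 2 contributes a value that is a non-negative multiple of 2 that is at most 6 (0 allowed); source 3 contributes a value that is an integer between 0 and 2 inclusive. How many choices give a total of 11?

The generating function for the choices is (1 + y³ + y⁶ + y⁹)·(1 + y² + y⁴ + y⁶)·(1 + y + y²); the count is [y¹¹].
(1 + y³ + y⁶ + y⁹) has coefficients 1,0,0,1,0,0,1,0,0,1 for degrees 0…9.
(1 + y² + y⁴ + y⁶) has coefficients 1,0,1,0,1,0,1,0,0,0,0,0 for degrees 0…11.
Finally multiplying by (1 + y + y²), the product of all factors after the first has coefficients 1,1,2,1,2,1,2,1,1,0,0,0 for degrees 0…11.
[y¹¹] = 1·0 + 1·1 + 1·1 + 1·2 = 4.

4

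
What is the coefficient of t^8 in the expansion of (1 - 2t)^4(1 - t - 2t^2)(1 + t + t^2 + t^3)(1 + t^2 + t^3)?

(1 - 2t)^4 has coefficients 1,-8,24,-32,16 for degrees 0…4.
(1 - t - 2t^2) has coefficients 1,-1,-2,0,0,0,0,0,0 for degrees 0…8.
Multiplying by (1 + t + t^2 + t^3) gives running coefficients 1,0,-2,-2,-3,-2,0,0,0 for degrees 0…8.
Finally multiplying by (1 + t^2 + t^3), the product of all factors after the first has coefficients 1,0,-1,-1,-5,-6,-5,-5,-2 for degrees 0…8.
[t^8] = 1·(-2) − 8·(-5) + 24·(-5) − 32·(-6) + 16·(-5) = 30.

30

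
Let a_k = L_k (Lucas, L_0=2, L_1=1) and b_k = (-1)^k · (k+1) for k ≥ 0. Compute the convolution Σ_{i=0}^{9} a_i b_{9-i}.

3

Write out a_i and b_{9-i} for i = 0,…,9 and sum the products.
Σ = 2·(-10) + 1·9 + 3·(-8) + 4·7 + 7·(-6) + 11·5 + 18·(-4) + 29·3 + 47·(-2) + 76·1 = 3.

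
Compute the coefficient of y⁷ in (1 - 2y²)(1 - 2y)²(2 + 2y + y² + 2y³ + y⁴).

(1 - 2y²) has coefficients 1,0,-2 for degrees 0…2.
(1 - 2y)² has coefficients 1,-4,4,0,0,0,0,0 for degrees 0…7.
Finally multiplying by (2 + 2y + y² + 2y³ + y⁴), the product of all factors after the first has coefficients 2,-6,1,6,-3,4,4,0 for degrees 0…7.
[y⁷] = 1·0 − 2·4 = -8.

-8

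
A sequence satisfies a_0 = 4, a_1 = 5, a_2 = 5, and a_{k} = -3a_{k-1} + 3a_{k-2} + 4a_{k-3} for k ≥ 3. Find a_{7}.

1157

The ordinary generating function has denominator 1 + 3y - 3y^2 - 4y^3.
Iterating the recurrence: a_0,…,a_{7} = 4, 5, 5, 16, -13, 107, -296, 1157.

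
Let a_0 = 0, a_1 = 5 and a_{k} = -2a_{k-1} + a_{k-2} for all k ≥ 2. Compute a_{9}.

4925

The ordinary generating function has denominator 1 + 2y - y^2.
Iterating the recurrence: a_0,…,a_{9} = 0, 5, -10, 25, -60, 145, -350, 845, -2040, 4925.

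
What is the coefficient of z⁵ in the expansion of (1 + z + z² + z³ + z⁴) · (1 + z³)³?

3

(1 + z + z² + z³ + z⁴) has coefficients 1,1,1,1,1 for degrees 0…4.
(1 + z³)³ has coefficients 1,0,0,3,0,0 for degrees 0…5.
[z⁵] = 1·0 + 1·0 + 1·3 + 1·0 + 1·0 = 3.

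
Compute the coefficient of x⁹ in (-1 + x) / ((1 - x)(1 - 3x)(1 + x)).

Partial fractions give a closed form: a_n = (-3/4)·3^n + (-1/4)·(-1)^n.
At n = 9: a_9 = -14762.

-14762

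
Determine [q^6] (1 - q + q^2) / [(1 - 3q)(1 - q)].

850

The denominator gives the recurrence a_n = 4a_(n−1) − 3a_(n−2) for n ≥ 3; the numerator fixes a_0 = 1, a_1 = 3, a_2 = 10.
Iterating: 1, 3, 10, 31, 94, 283, 850, so a_6 = 850.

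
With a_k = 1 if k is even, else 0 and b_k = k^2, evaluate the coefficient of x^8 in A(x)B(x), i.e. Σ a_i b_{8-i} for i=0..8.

120

Write out a_i and b_{8-i} for i = 0,…,8 and sum the products.
Σ = 1·64 + 0·49 + 1·36 + 0·25 + 1·16 + 0·9 + 1·4 + 0·1 + 1·0 = 120.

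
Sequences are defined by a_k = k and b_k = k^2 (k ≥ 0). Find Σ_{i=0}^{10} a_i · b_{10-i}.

825

Write out a_i and b_{10-i} for i = 0,…,10 and sum the products.
Σ = 0·100 + 1·81 + 2·64 + 3·49 + 4·36 + 5·25 + 6·16 + 7·9 + 8·4 + 9·1 + 10·0 = 825.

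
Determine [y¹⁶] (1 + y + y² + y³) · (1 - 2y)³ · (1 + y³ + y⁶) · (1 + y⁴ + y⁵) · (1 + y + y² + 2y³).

-9

(1 + y + y² + y³) has coefficients 1,1,1,1 for degrees 0…3.
(1 - 2y)³ has coefficients 1,-6,12,-8,0,0,0,0,0,0,0,0,0,0,0,0,0 for degrees 0…16.
Multiplying by (1 + y³ + y⁶) gives running coefficients 1,-6,12,-7,-6,12,-7,-6,12,-8,0,0,0,0,0,0,0 for degrees 0…16.
Multiplying by (1 + y⁴ + y⁵) gives running coefficients 1,-6,12,-7,-5,7,-1,-1,-1,-2,5,-13,6,4,-8,0,0 for degrees 0…16.
Finally multiplying by (1 + y + y² + 2y³), the product of all factors after the first has coefficients 1,-5,7,1,-12,19,-13,-5,11,-6,0,-12,-6,7,-24,8,0 for degrees 0…16.
[y¹⁶] = 1·0 + 1·8 + 1·(-24) + 1·7 = -9.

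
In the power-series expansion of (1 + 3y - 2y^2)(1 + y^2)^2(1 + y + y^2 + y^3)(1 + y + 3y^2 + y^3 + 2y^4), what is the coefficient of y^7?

(1 + 3y - 2y^2) has coefficients 1,3,-2 for degrees 0…2.
(1 + y^2)^2 has coefficients 1,0,2,0,1,0,0,0 for degrees 0…7.
Multiplying by (1 + y + y^2 + y^3) gives running coefficients 1,1,3,3,3,3,1,1 for degrees 0…7.
Finally multiplying by (1 + y + 3y^2 + y^3 + 2y^4), the product of all factors after the first has coefficients 1,2,7,10,18,20,22,20 for degrees 0…7.
[y^7] = 1·20 + 3·22 − 2·20 = 46.

46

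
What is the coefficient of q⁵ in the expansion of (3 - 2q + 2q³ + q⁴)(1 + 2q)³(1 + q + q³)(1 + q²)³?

(3 - 2q + 2q³ + q⁴) has coefficients 3,-2,0,2,1 for degrees 0…4.
(1 + 2q)³ has coefficients 1,6,12,8,0,0 for degrees 0…5.
Multiplying by (1 + q + q³) gives running coefficients 1,7,18,21,14,12 for degrees 0…5.
Finally multiplying by (1 + q²)³, the product of all factors after the first has coefficients 1,7,21,42,71,96 for degrees 0…5.
[q⁵] = 3·96 − 2·71 + 2·21 + 1·7 = 195.

195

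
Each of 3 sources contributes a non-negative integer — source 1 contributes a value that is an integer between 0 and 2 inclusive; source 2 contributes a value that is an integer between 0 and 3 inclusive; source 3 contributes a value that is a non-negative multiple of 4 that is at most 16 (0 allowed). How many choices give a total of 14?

3

The generating function for the choices is (1 + q + q²)·(1 + q + q² + q³)·(1 + q⁴ + q⁸ + q¹² + q¹⁶); the count is [q¹⁴].
(1 + q + q²) has coefficients 1,1,1 for degrees 0…2.
(1 + q + q² + q³) has coefficients 1,1,1,1,0,0,0,0,0,0,0,0,0,0,0 for degrees 0…14.
Finally multiplying by (1 + q⁴ + q⁸ + q¹² + q¹⁶), the product of all factors after the first has coefficients 1,1,1,1,1,1,1,1,1,1,1,1,1,1,1 for degrees 0…14.
[q¹⁴] = 1·1 + 1·1 + 1·1 = 3.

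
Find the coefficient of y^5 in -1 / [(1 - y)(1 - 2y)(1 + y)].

The denominator gives the recurrence a_n = 2a_(n−1) + a_(n−2) − 2a_(n−3) for n ≥ 3; the numerator fixes a_0 = -1, a_1 = -2, a_2 = -5.
Iterating: -1, -2, -5, -10, -21, -42, so a_5 = -42.

-42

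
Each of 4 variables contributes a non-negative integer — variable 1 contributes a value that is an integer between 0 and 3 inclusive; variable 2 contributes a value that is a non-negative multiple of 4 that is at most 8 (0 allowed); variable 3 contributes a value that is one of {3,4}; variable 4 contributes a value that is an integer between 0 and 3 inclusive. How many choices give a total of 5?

The generating function for the choices is (1 + t + t² + t³)·(1 + t⁴ + t⁸)·(t³ + t⁴)·(1 + t + t² + t³); the count is [t⁵].
(1 + t + t² + t³) has coefficients 1,1,1,1 for degrees 0…3.
(1 + t⁴ + t⁸) has coefficients 1,0,0,0,1,0 for degrees 0…5.
Multiplying by (t³ + t⁴) gives running coefficients 0,0,0,1,1,0 for degrees 0…5.
Finally multiplying by (1 + t + t² + t³), the product of all factors after the first has coefficients 0,0,0,1,2,2 for degrees 0…5.
[t⁵] = 1·2 + 1·2 + 1·1 + 1·0 = 5.

5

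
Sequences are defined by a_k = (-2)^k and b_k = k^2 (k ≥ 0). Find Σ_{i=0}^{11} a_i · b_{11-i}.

197

The convolution is the t^11 coefficient of A(t)B(t).
Σ = 1·121 − 2·100 + 4·81 − 8·64 + 16·49 − 32·36 + 64·25 − 128·16 + 256·9 − 512·4 + 1024·1 − 2048·0 = 197.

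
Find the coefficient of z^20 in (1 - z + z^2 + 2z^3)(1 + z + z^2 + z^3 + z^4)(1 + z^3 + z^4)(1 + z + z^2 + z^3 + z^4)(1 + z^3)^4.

(1 - z + z^2 + 2z^3) has coefficients 1,-1,1,2 for degrees 0…3.
(1 + z + z^2 + z^3 + z^4) has coefficients 1,1,1,1,1,0,0,0,0,0,0,0,0,0,0,0,0,0,0,0,0 for degrees 0…20.
Multiplying by (1 + z^3 + z^4) gives running coefficients 1,1,1,2,3,2,2,2,1,0,0,0,0,0,0,0,0,0,0,0,0 for degrees 0…20.
Multiplying by (1 + z + z^2 + z^3 + z^4) gives running coefficients 1,2,3,5,8,9,10,11,10,7,5,3,1,0,0,0,0,0,0,0,0 for degrees 0…20.
Finally multiplying by (1 + z^3)^4, the product of all factors after the first has coefficients 1,2,3,9,16,21,36,55,64,81,105,109,110,120,111,91,82,67,44,31,22 for degrees 0…20.
[z^20] = 1·22 − 1·31 + 1·44 + 2·67 = 169.

169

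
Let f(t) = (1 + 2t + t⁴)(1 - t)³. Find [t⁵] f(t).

-3

(1 + 2t + t⁴) has coefficients 1,2,0,0,1 for degrees 0…4.
(1 - t)³ has coefficients 1,-3,3,-1,0,0 for degrees 0…5.
[t⁵] = 1·0 + 2·0 + 1·(-3) = -3.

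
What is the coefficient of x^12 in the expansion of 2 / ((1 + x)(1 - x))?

Partial fractions give a closed form: a_n = (1)·(-1)^n + (1)·1^n.
At n = 12: a_12 = 2.

2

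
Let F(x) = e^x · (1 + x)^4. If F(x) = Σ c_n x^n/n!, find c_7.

1961

The EGF product rule gives c_7 = Σ_{k_1+k_2=7} C(7; k_1,k_2) · ∏ g_i(k_i), where e^x gives (1)^k; (1+x)^4 gives the falling factorial (4)_k.
g_1(k) for k = 0…7: 1, 1, 1, 1, 1, 1, 1, 1.
g_2(k) for k = 0…7: 1, 4, 12, 24, 24, 0, 0, 0.
c_7 = Σ_k C(7,k)·g_1(k)·g_2(7−k) = 35·1·24 + 35·1·24 + 21·1·12 + 7·1·4 + 1·1·1 = 840 + 840 + 252 + 28 + 1 = 1961.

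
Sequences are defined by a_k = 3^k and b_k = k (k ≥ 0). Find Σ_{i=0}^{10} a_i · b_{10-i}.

44281

Write out a_i and b_{10-i} for i = 0,…,10 and sum the products.
Σ = 1·10 + 3·9 + 9·8 + 27·7 + 81·6 + 243·5 + 729·4 + 2187·3 + 6561·2 + 19683·1 + 59049·0 = 44281.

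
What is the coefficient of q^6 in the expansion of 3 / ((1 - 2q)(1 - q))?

The denominator gives the recurrence a_n = 3a_(n−1) − 2a_(n−2) for n ≥ 2; the numerator fixes a_0 = 3, a_1 = 9.
Iterating: 3, 9, 21, 45, 93, 189, 381, so a_6 = 381.

381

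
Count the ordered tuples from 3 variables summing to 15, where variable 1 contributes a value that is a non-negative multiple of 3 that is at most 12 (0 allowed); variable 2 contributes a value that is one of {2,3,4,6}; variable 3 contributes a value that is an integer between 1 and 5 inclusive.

The generating function for the choices is (1 + y³ + y⁶ + y⁹ + y¹²)·(y² + y³ + y⁴ + y⁶)·(y + y² + y³ + y⁴ + y⁵); the count is [y¹⁵].
(1 + y³ + y⁶ + y⁹ + y¹²) has coefficients 1,0,0,1,0,0,1,0,0,1,0,0,1 for degrees 0…12.
(y² + y³ + y⁴ + y⁶) has coefficients 0,0,1,1,1,0,1,0,0,0,0,0,0,0,0,0 for degrees 0…15.
Finally multiplying by (y + y² + y³ + y⁴ + y⁵), the product of all factors after the first has coefficients 0,0,0,1,2,3,3,4,3,2,1,1,0,0,0,0 for degrees 0…15.
[y¹⁵] = 1·0 + 1·0 + 1·2 + 1·3 + 1·1 = 6.

6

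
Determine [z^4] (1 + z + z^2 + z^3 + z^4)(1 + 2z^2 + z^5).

3

(1 + z + z^2 + z^3 + z^4) has coefficients 1,1,1,1,1 for degrees 0…4.
(1 + 2z^2 + z^5) has coefficients 1,0,2,0,0 for degrees 0…4.
[z^4] = 1·0 + 1·0 + 1·2 + 1·0 + 1·1 = 3.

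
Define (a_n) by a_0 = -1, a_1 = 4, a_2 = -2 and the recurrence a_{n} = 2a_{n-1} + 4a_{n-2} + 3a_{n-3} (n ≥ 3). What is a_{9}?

10441

The ordinary generating function has denominator 1 - 2q - 4q^2 - 3q^3.
Iterating the recurrence: a_0,…,a_{9} = -1, 4, -2, 9, 22, 74, 263, 888, 3050, 10441.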